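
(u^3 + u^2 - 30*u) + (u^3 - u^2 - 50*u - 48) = 2*u^3 - 80*u - 48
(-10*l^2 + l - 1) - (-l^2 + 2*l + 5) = -9*l^2 - l - 6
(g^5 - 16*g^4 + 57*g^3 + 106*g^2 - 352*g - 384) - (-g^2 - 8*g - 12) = g^5 - 16*g^4 + 57*g^3 + 107*g^2 - 344*g - 372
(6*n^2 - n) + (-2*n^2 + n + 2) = 4*n^2 + 2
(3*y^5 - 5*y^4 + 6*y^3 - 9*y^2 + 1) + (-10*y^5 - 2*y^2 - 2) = -7*y^5 - 5*y^4 + 6*y^3 - 11*y^2 - 1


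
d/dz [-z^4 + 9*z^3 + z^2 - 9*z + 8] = -4*z^3 + 27*z^2 + 2*z - 9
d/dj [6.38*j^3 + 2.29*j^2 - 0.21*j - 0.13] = 19.14*j^2 + 4.58*j - 0.21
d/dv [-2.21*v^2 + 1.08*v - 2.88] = 1.08 - 4.42*v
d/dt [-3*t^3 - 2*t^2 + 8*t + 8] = -9*t^2 - 4*t + 8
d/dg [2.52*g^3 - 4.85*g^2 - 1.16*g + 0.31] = 7.56*g^2 - 9.7*g - 1.16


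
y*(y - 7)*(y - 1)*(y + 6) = y^4 - 2*y^3 - 41*y^2 + 42*y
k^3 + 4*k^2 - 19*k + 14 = (k - 2)*(k - 1)*(k + 7)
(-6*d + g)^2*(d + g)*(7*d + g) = 252*d^4 + 204*d^3*g - 53*d^2*g^2 - 4*d*g^3 + g^4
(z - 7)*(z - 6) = z^2 - 13*z + 42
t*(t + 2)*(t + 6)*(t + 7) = t^4 + 15*t^3 + 68*t^2 + 84*t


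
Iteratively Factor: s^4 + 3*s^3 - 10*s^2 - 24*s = (s - 3)*(s^3 + 6*s^2 + 8*s) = (s - 3)*(s + 4)*(s^2 + 2*s) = s*(s - 3)*(s + 4)*(s + 2)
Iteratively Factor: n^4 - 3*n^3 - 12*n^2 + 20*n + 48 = (n - 4)*(n^3 + n^2 - 8*n - 12) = (n - 4)*(n + 2)*(n^2 - n - 6) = (n - 4)*(n + 2)^2*(n - 3)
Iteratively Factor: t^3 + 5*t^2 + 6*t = (t + 3)*(t^2 + 2*t) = (t + 2)*(t + 3)*(t)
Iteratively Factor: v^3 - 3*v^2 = (v)*(v^2 - 3*v) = v^2*(v - 3)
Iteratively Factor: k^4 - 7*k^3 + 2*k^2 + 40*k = (k + 2)*(k^3 - 9*k^2 + 20*k) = k*(k + 2)*(k^2 - 9*k + 20) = k*(k - 4)*(k + 2)*(k - 5)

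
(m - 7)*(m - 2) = m^2 - 9*m + 14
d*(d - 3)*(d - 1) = d^3 - 4*d^2 + 3*d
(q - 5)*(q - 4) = q^2 - 9*q + 20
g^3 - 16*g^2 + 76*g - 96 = (g - 8)*(g - 6)*(g - 2)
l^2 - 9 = (l - 3)*(l + 3)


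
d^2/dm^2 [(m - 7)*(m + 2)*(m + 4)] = 6*m - 2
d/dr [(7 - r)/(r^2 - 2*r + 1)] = (r - 13)/(r^3 - 3*r^2 + 3*r - 1)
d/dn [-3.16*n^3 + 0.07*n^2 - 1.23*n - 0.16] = -9.48*n^2 + 0.14*n - 1.23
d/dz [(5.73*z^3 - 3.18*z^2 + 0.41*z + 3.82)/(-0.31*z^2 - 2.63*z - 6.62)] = (-1.7763*z^4 - 30.1398*z^3 - 105.3073*z^2 + 44.4716*z + 7.3324)/(0.0961*z^4 + 1.6306*z^3 + 11.0213*z^2 + 34.8212*z + 43.8244)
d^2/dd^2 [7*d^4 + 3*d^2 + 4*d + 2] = 84*d^2 + 6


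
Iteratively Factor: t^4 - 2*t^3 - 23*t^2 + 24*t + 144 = (t + 3)*(t^3 - 5*t^2 - 8*t + 48) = (t - 4)*(t + 3)*(t^2 - t - 12) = (t - 4)^2*(t + 3)*(t + 3)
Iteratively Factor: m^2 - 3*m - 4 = (m - 4)*(m + 1)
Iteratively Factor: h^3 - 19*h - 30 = (h + 3)*(h^2 - 3*h - 10) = (h + 2)*(h + 3)*(h - 5)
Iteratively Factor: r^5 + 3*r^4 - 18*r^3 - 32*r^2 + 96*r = (r)*(r^4 + 3*r^3 - 18*r^2 - 32*r + 96) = r*(r - 2)*(r^3 + 5*r^2 - 8*r - 48) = r*(r - 3)*(r - 2)*(r^2 + 8*r + 16) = r*(r - 3)*(r - 2)*(r + 4)*(r + 4)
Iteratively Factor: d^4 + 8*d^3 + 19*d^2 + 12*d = (d + 4)*(d^3 + 4*d^2 + 3*d) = (d + 1)*(d + 4)*(d^2 + 3*d) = d*(d + 1)*(d + 4)*(d + 3)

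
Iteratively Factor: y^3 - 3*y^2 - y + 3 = (y + 1)*(y^2 - 4*y + 3) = (y - 1)*(y + 1)*(y - 3)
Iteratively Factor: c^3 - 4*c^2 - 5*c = (c)*(c^2 - 4*c - 5) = c*(c + 1)*(c - 5)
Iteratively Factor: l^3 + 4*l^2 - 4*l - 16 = (l + 4)*(l^2 - 4) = (l - 2)*(l + 4)*(l + 2)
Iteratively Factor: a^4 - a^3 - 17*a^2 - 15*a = (a)*(a^3 - a^2 - 17*a - 15) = a*(a - 5)*(a^2 + 4*a + 3) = a*(a - 5)*(a + 1)*(a + 3)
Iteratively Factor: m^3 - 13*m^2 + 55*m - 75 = (m - 5)*(m^2 - 8*m + 15) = (m - 5)^2*(m - 3)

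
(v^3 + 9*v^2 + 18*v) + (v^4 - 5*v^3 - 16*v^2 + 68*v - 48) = v^4 - 4*v^3 - 7*v^2 + 86*v - 48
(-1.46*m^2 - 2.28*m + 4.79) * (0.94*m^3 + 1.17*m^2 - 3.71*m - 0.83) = -1.3724*m^5 - 3.8514*m^4 + 7.2516*m^3 + 15.2749*m^2 - 15.8785*m - 3.9757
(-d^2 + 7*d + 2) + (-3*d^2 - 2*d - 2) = -4*d^2 + 5*d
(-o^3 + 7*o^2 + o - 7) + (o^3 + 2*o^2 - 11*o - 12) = 9*o^2 - 10*o - 19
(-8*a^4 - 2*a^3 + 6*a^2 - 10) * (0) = 0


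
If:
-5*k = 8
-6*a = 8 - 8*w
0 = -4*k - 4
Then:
No Solution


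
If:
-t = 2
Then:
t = -2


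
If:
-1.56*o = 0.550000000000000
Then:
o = -0.35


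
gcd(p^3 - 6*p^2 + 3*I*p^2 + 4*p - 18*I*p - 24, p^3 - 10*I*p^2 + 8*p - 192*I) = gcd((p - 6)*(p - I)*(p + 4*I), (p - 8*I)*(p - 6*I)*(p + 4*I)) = p + 4*I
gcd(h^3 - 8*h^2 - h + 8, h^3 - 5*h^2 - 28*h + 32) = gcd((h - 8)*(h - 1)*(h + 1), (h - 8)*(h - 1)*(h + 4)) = h^2 - 9*h + 8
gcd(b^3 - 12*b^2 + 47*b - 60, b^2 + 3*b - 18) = b - 3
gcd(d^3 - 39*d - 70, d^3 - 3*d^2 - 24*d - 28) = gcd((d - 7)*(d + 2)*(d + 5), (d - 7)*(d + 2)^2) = d^2 - 5*d - 14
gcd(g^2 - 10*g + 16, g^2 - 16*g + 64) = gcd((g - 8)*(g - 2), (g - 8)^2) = g - 8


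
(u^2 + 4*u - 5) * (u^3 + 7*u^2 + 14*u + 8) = u^5 + 11*u^4 + 37*u^3 + 29*u^2 - 38*u - 40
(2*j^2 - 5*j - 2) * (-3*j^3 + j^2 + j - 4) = -6*j^5 + 17*j^4 + 3*j^3 - 15*j^2 + 18*j + 8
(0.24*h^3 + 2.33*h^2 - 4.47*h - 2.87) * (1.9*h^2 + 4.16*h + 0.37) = 0.456*h^5 + 5.4254*h^4 + 1.2886*h^3 - 23.1861*h^2 - 13.5931*h - 1.0619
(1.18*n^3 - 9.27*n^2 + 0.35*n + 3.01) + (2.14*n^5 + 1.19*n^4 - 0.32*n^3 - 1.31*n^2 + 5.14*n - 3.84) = 2.14*n^5 + 1.19*n^4 + 0.86*n^3 - 10.58*n^2 + 5.49*n - 0.83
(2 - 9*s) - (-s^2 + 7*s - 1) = s^2 - 16*s + 3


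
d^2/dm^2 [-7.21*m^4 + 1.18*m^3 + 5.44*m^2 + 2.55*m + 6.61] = -86.52*m^2 + 7.08*m + 10.88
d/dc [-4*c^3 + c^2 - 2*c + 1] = -12*c^2 + 2*c - 2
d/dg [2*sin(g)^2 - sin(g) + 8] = (4*sin(g) - 1)*cos(g)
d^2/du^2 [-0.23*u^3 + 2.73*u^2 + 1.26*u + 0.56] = 5.46 - 1.38*u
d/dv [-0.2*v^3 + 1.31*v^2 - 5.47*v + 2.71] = -0.6*v^2 + 2.62*v - 5.47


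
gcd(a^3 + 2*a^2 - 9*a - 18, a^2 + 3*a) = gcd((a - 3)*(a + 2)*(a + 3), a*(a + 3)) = a + 3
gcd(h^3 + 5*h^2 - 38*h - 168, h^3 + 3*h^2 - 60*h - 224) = h^2 + 11*h + 28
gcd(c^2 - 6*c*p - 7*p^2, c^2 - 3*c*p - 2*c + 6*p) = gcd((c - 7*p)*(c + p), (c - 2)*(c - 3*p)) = 1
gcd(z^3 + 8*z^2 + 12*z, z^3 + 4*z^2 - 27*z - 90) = z + 6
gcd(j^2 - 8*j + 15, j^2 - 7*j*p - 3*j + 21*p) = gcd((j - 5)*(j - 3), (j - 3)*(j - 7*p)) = j - 3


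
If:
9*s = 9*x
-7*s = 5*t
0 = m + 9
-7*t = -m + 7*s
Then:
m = -9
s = 45/14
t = -9/2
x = 45/14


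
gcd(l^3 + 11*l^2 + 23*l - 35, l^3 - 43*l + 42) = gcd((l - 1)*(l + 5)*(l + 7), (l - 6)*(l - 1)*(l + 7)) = l^2 + 6*l - 7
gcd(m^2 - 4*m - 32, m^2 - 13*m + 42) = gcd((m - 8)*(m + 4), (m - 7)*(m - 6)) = 1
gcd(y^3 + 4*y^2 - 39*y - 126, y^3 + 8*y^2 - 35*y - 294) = y^2 + y - 42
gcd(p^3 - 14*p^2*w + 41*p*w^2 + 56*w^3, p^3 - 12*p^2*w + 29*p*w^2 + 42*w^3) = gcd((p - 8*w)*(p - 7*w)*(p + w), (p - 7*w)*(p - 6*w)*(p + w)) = p^2 - 6*p*w - 7*w^2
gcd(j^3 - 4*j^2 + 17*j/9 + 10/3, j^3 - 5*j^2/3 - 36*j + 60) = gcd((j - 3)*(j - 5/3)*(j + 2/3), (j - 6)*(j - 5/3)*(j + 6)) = j - 5/3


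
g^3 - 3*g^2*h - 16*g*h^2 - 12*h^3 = (g - 6*h)*(g + h)*(g + 2*h)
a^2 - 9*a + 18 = (a - 6)*(a - 3)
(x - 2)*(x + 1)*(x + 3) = x^3 + 2*x^2 - 5*x - 6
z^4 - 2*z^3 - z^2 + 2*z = z*(z - 2)*(z - 1)*(z + 1)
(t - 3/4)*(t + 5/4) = t^2 + t/2 - 15/16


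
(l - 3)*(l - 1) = l^2 - 4*l + 3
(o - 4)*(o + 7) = o^2 + 3*o - 28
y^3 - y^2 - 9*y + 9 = (y - 3)*(y - 1)*(y + 3)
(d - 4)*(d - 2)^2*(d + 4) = d^4 - 4*d^3 - 12*d^2 + 64*d - 64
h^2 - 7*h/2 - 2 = (h - 4)*(h + 1/2)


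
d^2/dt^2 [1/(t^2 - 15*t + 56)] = 2*(-t^2 + 15*t + (2*t - 15)^2 - 56)/(t^2 - 15*t + 56)^3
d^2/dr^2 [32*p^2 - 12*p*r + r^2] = 2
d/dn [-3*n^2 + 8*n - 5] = 8 - 6*n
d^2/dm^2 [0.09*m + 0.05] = 0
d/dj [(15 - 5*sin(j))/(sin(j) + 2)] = -25*cos(j)/(sin(j) + 2)^2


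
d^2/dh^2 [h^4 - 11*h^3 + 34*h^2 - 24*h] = 12*h^2 - 66*h + 68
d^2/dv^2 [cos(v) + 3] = -cos(v)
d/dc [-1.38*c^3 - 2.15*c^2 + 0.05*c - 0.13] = -4.14*c^2 - 4.3*c + 0.05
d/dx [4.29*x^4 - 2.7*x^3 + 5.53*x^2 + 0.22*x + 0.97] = 17.16*x^3 - 8.1*x^2 + 11.06*x + 0.22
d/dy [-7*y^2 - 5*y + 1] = -14*y - 5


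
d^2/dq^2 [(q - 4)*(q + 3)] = 2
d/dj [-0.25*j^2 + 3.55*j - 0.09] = 3.55 - 0.5*j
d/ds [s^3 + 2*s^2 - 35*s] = 3*s^2 + 4*s - 35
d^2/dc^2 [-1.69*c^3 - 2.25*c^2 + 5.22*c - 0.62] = -10.14*c - 4.5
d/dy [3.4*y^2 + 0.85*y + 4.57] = 6.8*y + 0.85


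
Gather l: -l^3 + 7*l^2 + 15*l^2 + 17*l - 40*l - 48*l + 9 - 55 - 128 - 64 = -l^3 + 22*l^2 - 71*l - 238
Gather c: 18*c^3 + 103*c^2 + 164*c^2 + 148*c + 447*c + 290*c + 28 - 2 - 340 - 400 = 18*c^3 + 267*c^2 + 885*c - 714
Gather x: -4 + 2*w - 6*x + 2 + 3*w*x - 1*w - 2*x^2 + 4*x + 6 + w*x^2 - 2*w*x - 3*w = -2*w + x^2*(w - 2) + x*(w - 2) + 4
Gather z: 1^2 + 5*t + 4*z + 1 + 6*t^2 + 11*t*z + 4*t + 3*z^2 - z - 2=6*t^2 + 9*t + 3*z^2 + z*(11*t + 3)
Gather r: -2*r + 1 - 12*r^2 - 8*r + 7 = -12*r^2 - 10*r + 8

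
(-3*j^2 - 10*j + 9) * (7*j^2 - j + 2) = -21*j^4 - 67*j^3 + 67*j^2 - 29*j + 18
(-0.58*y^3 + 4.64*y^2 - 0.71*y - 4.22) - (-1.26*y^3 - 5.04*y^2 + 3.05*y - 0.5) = 0.68*y^3 + 9.68*y^2 - 3.76*y - 3.72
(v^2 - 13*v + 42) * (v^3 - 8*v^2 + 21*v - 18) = v^5 - 21*v^4 + 167*v^3 - 627*v^2 + 1116*v - 756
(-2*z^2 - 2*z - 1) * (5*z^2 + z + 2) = -10*z^4 - 12*z^3 - 11*z^2 - 5*z - 2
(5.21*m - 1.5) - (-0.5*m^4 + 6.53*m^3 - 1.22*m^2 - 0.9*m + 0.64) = 0.5*m^4 - 6.53*m^3 + 1.22*m^2 + 6.11*m - 2.14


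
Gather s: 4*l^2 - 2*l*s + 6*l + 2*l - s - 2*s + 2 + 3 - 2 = 4*l^2 + 8*l + s*(-2*l - 3) + 3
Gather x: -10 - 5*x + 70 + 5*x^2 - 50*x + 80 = 5*x^2 - 55*x + 140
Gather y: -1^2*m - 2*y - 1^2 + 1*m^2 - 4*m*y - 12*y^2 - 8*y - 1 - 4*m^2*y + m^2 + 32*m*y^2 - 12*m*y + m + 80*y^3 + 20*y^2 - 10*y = 2*m^2 + 80*y^3 + y^2*(32*m + 8) + y*(-4*m^2 - 16*m - 20) - 2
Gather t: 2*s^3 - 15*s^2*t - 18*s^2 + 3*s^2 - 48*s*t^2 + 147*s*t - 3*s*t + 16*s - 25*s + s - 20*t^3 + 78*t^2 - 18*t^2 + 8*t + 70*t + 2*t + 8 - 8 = 2*s^3 - 15*s^2 - 8*s - 20*t^3 + t^2*(60 - 48*s) + t*(-15*s^2 + 144*s + 80)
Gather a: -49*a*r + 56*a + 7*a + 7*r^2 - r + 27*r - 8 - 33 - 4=a*(63 - 49*r) + 7*r^2 + 26*r - 45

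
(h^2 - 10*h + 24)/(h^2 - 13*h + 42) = (h - 4)/(h - 7)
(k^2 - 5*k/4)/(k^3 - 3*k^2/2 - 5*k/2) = (5 - 4*k)/(2*(-2*k^2 + 3*k + 5))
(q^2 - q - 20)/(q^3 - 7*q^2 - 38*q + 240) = (q + 4)/(q^2 - 2*q - 48)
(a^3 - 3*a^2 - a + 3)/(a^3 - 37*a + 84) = (a^2 - 1)/(a^2 + 3*a - 28)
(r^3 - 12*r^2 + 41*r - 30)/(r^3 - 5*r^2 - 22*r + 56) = (r^3 - 12*r^2 + 41*r - 30)/(r^3 - 5*r^2 - 22*r + 56)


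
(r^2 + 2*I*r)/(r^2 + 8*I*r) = (r + 2*I)/(r + 8*I)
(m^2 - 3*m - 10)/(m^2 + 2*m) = (m - 5)/m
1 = 1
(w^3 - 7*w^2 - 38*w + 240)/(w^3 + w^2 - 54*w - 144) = (w - 5)/(w + 3)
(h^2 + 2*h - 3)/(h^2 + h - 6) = (h - 1)/(h - 2)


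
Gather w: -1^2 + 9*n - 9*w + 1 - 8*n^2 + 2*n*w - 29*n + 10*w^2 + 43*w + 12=-8*n^2 - 20*n + 10*w^2 + w*(2*n + 34) + 12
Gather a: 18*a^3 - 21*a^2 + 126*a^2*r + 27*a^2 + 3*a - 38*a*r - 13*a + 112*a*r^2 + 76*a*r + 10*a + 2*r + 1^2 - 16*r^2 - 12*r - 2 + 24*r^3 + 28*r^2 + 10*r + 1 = 18*a^3 + a^2*(126*r + 6) + a*(112*r^2 + 38*r) + 24*r^3 + 12*r^2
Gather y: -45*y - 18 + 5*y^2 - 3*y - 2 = 5*y^2 - 48*y - 20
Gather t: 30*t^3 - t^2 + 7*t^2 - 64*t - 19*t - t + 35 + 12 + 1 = 30*t^3 + 6*t^2 - 84*t + 48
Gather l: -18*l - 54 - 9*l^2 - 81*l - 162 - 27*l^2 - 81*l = -36*l^2 - 180*l - 216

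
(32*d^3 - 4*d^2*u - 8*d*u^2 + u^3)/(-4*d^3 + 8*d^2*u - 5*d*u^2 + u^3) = (-16*d^2 - 6*d*u + u^2)/(2*d^2 - 3*d*u + u^2)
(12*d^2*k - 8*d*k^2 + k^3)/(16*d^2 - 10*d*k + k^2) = k*(6*d - k)/(8*d - k)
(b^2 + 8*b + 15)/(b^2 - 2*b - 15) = (b + 5)/(b - 5)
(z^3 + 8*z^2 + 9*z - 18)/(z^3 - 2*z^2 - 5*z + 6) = (z^2 + 9*z + 18)/(z^2 - z - 6)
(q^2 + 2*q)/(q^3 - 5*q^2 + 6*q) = (q + 2)/(q^2 - 5*q + 6)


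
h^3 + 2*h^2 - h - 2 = (h - 1)*(h + 1)*(h + 2)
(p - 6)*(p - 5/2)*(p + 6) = p^3 - 5*p^2/2 - 36*p + 90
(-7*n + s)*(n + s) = -7*n^2 - 6*n*s + s^2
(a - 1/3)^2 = a^2 - 2*a/3 + 1/9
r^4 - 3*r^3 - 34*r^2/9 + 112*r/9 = r*(r - 8/3)*(r - 7/3)*(r + 2)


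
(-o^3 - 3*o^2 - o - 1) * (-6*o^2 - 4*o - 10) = 6*o^5 + 22*o^4 + 28*o^3 + 40*o^2 + 14*o + 10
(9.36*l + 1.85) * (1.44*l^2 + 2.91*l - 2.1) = 13.4784*l^3 + 29.9016*l^2 - 14.2725*l - 3.885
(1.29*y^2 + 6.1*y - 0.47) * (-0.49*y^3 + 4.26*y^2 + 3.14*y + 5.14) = -0.6321*y^5 + 2.5064*y^4 + 30.2669*y^3 + 23.7824*y^2 + 29.8782*y - 2.4158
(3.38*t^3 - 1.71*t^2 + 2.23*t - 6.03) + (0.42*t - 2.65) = 3.38*t^3 - 1.71*t^2 + 2.65*t - 8.68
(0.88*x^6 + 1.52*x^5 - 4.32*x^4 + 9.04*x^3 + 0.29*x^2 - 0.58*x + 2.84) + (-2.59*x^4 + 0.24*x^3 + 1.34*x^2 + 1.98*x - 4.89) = 0.88*x^6 + 1.52*x^5 - 6.91*x^4 + 9.28*x^3 + 1.63*x^2 + 1.4*x - 2.05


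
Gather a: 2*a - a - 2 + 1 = a - 1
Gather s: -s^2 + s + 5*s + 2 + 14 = -s^2 + 6*s + 16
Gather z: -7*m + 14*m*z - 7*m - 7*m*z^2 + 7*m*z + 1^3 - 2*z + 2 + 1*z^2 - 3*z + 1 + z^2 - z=-14*m + z^2*(2 - 7*m) + z*(21*m - 6) + 4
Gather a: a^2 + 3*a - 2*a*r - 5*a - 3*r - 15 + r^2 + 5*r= a^2 + a*(-2*r - 2) + r^2 + 2*r - 15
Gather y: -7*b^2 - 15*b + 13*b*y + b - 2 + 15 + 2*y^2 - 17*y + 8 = -7*b^2 - 14*b + 2*y^2 + y*(13*b - 17) + 21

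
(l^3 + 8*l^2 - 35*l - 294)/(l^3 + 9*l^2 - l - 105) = (l^2 + l - 42)/(l^2 + 2*l - 15)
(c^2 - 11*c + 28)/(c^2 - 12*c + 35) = (c - 4)/(c - 5)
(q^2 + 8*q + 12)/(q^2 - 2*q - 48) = (q + 2)/(q - 8)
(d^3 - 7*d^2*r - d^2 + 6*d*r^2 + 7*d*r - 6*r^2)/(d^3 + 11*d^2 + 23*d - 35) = (d^2 - 7*d*r + 6*r^2)/(d^2 + 12*d + 35)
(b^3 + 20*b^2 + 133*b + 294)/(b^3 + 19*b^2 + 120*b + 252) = (b + 7)/(b + 6)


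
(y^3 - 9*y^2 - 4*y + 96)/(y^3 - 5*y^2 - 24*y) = (y - 4)/y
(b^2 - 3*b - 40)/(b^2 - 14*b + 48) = (b + 5)/(b - 6)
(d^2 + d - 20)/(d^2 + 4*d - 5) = (d - 4)/(d - 1)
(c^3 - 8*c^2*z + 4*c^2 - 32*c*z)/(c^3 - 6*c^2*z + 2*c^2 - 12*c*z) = (c^2 - 8*c*z + 4*c - 32*z)/(c^2 - 6*c*z + 2*c - 12*z)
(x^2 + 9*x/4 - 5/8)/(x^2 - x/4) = (x + 5/2)/x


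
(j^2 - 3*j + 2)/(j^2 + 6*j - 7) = (j - 2)/(j + 7)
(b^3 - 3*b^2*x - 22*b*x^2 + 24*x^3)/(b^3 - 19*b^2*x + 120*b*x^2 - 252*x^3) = (b^2 + 3*b*x - 4*x^2)/(b^2 - 13*b*x + 42*x^2)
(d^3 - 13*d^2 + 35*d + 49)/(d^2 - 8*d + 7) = (d^2 - 6*d - 7)/(d - 1)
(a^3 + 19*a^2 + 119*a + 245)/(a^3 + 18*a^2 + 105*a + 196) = (a + 5)/(a + 4)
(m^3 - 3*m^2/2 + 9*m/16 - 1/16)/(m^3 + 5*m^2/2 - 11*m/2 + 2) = (16*m^2 - 8*m + 1)/(8*(2*m^2 + 7*m - 4))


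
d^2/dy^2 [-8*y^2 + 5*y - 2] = -16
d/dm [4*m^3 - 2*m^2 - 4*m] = 12*m^2 - 4*m - 4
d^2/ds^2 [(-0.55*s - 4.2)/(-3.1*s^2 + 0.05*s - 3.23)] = ((0.55*s + 4.2)*(6.2*s - 0.05)*(12.4*s - 0.1) - (10.23*s + 25.985)*(3.1*s^2 - 0.05*s + 3.23))/(3.1*s^2 - 0.05*s + 3.23)^3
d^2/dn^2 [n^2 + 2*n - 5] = 2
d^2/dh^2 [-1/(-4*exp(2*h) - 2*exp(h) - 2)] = ((4*exp(h) + 1)^2*exp(h) - (8*exp(h) + 1)*(2*exp(2*h) + exp(h) + 1)/2)*exp(h)/(2*exp(2*h) + exp(h) + 1)^3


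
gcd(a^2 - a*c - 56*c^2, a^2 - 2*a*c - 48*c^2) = a - 8*c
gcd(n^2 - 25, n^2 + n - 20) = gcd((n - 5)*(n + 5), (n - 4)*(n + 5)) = n + 5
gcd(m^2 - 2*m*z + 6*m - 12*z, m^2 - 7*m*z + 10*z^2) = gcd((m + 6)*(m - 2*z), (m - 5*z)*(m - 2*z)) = -m + 2*z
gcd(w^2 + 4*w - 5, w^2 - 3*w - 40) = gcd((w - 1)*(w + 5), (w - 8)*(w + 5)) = w + 5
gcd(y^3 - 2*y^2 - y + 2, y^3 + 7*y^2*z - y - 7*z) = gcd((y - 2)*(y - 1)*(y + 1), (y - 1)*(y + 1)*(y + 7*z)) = y^2 - 1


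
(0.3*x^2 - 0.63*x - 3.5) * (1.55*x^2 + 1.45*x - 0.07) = 0.465*x^4 - 0.5415*x^3 - 6.3595*x^2 - 5.0309*x + 0.245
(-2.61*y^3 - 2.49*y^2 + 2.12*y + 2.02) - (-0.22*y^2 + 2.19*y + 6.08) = -2.61*y^3 - 2.27*y^2 - 0.0699999999999998*y - 4.06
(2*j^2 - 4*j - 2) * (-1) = -2*j^2 + 4*j + 2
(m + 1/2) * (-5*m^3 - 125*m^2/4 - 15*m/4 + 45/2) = -5*m^4 - 135*m^3/4 - 155*m^2/8 + 165*m/8 + 45/4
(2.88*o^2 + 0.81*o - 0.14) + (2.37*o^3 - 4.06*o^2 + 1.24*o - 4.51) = 2.37*o^3 - 1.18*o^2 + 2.05*o - 4.65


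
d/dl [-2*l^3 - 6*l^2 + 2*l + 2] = -6*l^2 - 12*l + 2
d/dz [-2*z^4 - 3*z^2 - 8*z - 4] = -8*z^3 - 6*z - 8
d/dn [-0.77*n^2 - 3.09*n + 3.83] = -1.54*n - 3.09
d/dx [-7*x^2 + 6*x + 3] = 6 - 14*x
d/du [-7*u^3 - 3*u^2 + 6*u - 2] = -21*u^2 - 6*u + 6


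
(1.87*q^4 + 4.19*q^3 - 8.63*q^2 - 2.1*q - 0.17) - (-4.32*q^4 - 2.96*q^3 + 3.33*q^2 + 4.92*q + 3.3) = 6.19*q^4 + 7.15*q^3 - 11.96*q^2 - 7.02*q - 3.47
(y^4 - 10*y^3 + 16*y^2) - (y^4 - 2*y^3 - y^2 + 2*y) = -8*y^3 + 17*y^2 - 2*y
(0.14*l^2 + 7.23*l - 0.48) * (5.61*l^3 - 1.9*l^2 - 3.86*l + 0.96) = 0.7854*l^5 + 40.2943*l^4 - 16.9702*l^3 - 26.8614*l^2 + 8.7936*l - 0.4608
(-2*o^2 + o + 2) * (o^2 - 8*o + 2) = -2*o^4 + 17*o^3 - 10*o^2 - 14*o + 4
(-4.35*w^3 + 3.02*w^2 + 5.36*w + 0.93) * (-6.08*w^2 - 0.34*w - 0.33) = 26.448*w^5 - 16.8826*w^4 - 32.1801*w^3 - 8.4734*w^2 - 2.085*w - 0.3069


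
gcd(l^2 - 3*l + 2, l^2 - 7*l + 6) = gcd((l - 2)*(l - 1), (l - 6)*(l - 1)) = l - 1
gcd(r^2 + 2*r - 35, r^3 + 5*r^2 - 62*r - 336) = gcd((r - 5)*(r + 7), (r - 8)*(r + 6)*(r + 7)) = r + 7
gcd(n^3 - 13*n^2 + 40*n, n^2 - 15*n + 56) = n - 8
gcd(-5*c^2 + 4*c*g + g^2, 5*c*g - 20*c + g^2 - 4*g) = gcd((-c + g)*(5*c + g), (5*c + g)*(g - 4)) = 5*c + g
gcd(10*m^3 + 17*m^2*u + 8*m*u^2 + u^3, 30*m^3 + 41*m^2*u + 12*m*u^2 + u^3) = 5*m^2 + 6*m*u + u^2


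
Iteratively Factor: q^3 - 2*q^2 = (q)*(q^2 - 2*q) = q^2*(q - 2)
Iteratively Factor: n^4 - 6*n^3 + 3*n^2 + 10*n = (n - 5)*(n^3 - n^2 - 2*n) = n*(n - 5)*(n^2 - n - 2) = n*(n - 5)*(n - 2)*(n + 1)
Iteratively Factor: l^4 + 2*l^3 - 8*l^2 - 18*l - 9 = (l - 3)*(l^3 + 5*l^2 + 7*l + 3) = (l - 3)*(l + 1)*(l^2 + 4*l + 3) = (l - 3)*(l + 1)^2*(l + 3)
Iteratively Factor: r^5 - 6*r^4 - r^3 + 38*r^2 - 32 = (r - 4)*(r^4 - 2*r^3 - 9*r^2 + 2*r + 8) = (r - 4)^2*(r^3 + 2*r^2 - r - 2) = (r - 4)^2*(r - 1)*(r^2 + 3*r + 2) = (r - 4)^2*(r - 1)*(r + 2)*(r + 1)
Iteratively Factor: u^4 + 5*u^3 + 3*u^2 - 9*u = (u + 3)*(u^3 + 2*u^2 - 3*u) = (u + 3)^2*(u^2 - u) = u*(u + 3)^2*(u - 1)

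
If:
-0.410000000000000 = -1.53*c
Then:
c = 0.27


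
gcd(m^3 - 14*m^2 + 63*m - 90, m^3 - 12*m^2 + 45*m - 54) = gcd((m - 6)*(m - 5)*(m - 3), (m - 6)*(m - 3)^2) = m^2 - 9*m + 18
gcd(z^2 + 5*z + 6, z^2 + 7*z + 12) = z + 3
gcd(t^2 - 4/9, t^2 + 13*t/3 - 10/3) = t - 2/3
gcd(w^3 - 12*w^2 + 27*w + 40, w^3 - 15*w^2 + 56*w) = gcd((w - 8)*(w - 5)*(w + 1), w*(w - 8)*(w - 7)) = w - 8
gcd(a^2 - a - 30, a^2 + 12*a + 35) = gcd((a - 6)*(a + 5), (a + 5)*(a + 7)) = a + 5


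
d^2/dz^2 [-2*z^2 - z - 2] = -4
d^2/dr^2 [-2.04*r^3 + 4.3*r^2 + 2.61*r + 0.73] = 8.6 - 12.24*r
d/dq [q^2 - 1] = 2*q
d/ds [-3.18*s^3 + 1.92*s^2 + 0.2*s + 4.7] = -9.54*s^2 + 3.84*s + 0.2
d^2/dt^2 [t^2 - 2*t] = 2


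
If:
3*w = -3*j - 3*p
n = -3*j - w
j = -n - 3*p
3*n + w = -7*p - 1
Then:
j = 4/19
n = -7/19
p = 1/19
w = -5/19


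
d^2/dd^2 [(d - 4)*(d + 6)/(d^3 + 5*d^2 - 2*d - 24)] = 2*(d^6 + 6*d^5 - 108*d^4 - 728*d^3 - 1008*d^2 - 288*d - 2496)/(d^9 + 15*d^8 + 69*d^7 - 7*d^6 - 858*d^5 - 1452*d^4 + 3160*d^3 + 8352*d^2 - 3456*d - 13824)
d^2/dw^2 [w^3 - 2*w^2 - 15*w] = 6*w - 4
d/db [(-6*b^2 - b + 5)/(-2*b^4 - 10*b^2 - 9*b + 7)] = ((12*b + 1)*(2*b^4 + 10*b^2 + 9*b - 7) - (6*b^2 + b - 5)*(8*b^3 + 20*b + 9))/(2*b^4 + 10*b^2 + 9*b - 7)^2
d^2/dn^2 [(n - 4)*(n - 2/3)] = 2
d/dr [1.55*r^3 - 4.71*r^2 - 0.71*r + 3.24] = 4.65*r^2 - 9.42*r - 0.71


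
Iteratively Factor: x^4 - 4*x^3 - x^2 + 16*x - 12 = (x + 2)*(x^3 - 6*x^2 + 11*x - 6) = (x - 2)*(x + 2)*(x^2 - 4*x + 3) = (x - 3)*(x - 2)*(x + 2)*(x - 1)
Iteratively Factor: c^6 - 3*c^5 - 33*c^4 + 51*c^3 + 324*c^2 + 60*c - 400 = (c - 5)*(c^5 + 2*c^4 - 23*c^3 - 64*c^2 + 4*c + 80) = (c - 5)*(c + 4)*(c^4 - 2*c^3 - 15*c^2 - 4*c + 20) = (c - 5)*(c + 2)*(c + 4)*(c^3 - 4*c^2 - 7*c + 10) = (c - 5)^2*(c + 2)*(c + 4)*(c^2 + c - 2) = (c - 5)^2*(c + 2)^2*(c + 4)*(c - 1)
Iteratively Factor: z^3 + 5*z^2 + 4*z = (z + 4)*(z^2 + z) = z*(z + 4)*(z + 1)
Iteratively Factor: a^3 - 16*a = (a)*(a^2 - 16) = a*(a - 4)*(a + 4)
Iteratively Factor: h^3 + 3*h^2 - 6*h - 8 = (h + 4)*(h^2 - h - 2) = (h + 1)*(h + 4)*(h - 2)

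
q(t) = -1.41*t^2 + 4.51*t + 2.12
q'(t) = 4.51 - 2.82*t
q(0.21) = 3.00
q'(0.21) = 3.92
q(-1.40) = -6.96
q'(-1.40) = 8.46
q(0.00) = 2.12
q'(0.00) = 4.51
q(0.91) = 5.06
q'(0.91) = 1.94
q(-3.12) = -25.68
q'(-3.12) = 13.31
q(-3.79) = -35.23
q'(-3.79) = 15.20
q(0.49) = 3.99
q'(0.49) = 3.13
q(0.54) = 4.14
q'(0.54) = 2.99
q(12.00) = -146.80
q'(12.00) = -29.33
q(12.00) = -146.80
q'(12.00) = -29.33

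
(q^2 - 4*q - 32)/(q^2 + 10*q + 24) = (q - 8)/(q + 6)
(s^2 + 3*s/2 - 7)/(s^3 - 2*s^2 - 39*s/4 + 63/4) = 2*(2*s^2 + 3*s - 14)/(4*s^3 - 8*s^2 - 39*s + 63)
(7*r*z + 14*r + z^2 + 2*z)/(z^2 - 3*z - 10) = (7*r + z)/(z - 5)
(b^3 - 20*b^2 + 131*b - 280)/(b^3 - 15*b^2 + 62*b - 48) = (b^2 - 12*b + 35)/(b^2 - 7*b + 6)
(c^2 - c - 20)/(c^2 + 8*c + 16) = (c - 5)/(c + 4)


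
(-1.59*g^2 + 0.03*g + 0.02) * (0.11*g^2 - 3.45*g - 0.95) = -0.1749*g^4 + 5.4888*g^3 + 1.4092*g^2 - 0.0975*g - 0.019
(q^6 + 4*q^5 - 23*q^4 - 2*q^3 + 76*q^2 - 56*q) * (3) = 3*q^6 + 12*q^5 - 69*q^4 - 6*q^3 + 228*q^2 - 168*q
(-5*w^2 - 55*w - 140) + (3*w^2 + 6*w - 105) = -2*w^2 - 49*w - 245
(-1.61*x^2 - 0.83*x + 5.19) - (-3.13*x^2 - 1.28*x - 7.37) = 1.52*x^2 + 0.45*x + 12.56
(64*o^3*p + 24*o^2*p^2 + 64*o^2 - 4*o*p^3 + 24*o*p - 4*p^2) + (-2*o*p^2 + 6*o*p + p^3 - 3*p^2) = 64*o^3*p + 24*o^2*p^2 + 64*o^2 - 4*o*p^3 - 2*o*p^2 + 30*o*p + p^3 - 7*p^2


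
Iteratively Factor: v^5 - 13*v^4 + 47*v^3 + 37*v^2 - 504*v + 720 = (v - 5)*(v^4 - 8*v^3 + 7*v^2 + 72*v - 144) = (v - 5)*(v - 3)*(v^3 - 5*v^2 - 8*v + 48) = (v - 5)*(v - 3)*(v + 3)*(v^2 - 8*v + 16) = (v - 5)*(v - 4)*(v - 3)*(v + 3)*(v - 4)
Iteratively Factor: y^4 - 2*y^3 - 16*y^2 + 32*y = (y + 4)*(y^3 - 6*y^2 + 8*y) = (y - 2)*(y + 4)*(y^2 - 4*y) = y*(y - 2)*(y + 4)*(y - 4)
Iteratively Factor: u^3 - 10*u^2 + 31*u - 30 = (u - 3)*(u^2 - 7*u + 10) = (u - 5)*(u - 3)*(u - 2)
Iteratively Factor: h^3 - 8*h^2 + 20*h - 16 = (h - 2)*(h^2 - 6*h + 8) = (h - 4)*(h - 2)*(h - 2)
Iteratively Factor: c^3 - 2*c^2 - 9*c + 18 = (c + 3)*(c^2 - 5*c + 6) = (c - 3)*(c + 3)*(c - 2)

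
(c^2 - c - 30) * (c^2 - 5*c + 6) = c^4 - 6*c^3 - 19*c^2 + 144*c - 180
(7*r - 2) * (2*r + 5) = 14*r^2 + 31*r - 10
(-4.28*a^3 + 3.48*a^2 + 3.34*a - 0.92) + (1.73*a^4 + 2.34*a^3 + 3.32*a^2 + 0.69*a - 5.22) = 1.73*a^4 - 1.94*a^3 + 6.8*a^2 + 4.03*a - 6.14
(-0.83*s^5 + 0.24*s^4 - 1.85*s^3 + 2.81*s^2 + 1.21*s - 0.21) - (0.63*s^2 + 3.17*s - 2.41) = -0.83*s^5 + 0.24*s^4 - 1.85*s^3 + 2.18*s^2 - 1.96*s + 2.2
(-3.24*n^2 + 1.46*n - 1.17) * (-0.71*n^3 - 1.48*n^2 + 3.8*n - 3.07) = 2.3004*n^5 + 3.7586*n^4 - 13.6421*n^3 + 17.2264*n^2 - 8.9282*n + 3.5919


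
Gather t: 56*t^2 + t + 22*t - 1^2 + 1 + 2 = 56*t^2 + 23*t + 2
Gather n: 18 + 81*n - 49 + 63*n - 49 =144*n - 80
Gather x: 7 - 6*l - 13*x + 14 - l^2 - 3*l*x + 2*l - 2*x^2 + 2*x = -l^2 - 4*l - 2*x^2 + x*(-3*l - 11) + 21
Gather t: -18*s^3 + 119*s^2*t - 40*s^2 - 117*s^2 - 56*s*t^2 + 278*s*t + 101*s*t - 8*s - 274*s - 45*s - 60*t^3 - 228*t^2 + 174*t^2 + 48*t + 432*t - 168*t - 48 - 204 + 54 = -18*s^3 - 157*s^2 - 327*s - 60*t^3 + t^2*(-56*s - 54) + t*(119*s^2 + 379*s + 312) - 198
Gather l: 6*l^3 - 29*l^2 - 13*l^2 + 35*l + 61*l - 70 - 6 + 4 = 6*l^3 - 42*l^2 + 96*l - 72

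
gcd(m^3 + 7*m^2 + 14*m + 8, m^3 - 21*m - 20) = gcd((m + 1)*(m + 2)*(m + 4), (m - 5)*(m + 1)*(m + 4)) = m^2 + 5*m + 4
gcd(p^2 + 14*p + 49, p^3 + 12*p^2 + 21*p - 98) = p^2 + 14*p + 49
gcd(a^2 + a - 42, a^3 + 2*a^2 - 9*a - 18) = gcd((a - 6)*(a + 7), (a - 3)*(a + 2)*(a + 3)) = 1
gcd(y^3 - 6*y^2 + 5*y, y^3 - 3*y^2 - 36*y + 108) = 1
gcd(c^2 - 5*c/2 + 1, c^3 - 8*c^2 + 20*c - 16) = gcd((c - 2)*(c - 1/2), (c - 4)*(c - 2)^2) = c - 2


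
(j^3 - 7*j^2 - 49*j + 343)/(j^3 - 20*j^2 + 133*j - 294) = (j + 7)/(j - 6)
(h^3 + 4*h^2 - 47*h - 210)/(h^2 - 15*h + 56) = (h^2 + 11*h + 30)/(h - 8)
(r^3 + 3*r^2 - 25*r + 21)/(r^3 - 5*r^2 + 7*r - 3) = (r + 7)/(r - 1)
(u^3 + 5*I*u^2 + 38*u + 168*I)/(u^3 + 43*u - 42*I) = (u + 4*I)/(u - I)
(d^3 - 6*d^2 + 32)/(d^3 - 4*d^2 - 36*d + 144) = (d^2 - 2*d - 8)/(d^2 - 36)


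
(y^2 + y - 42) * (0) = 0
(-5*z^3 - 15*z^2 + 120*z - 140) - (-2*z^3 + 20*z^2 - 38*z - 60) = -3*z^3 - 35*z^2 + 158*z - 80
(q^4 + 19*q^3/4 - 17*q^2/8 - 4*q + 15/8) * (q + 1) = q^5 + 23*q^4/4 + 21*q^3/8 - 49*q^2/8 - 17*q/8 + 15/8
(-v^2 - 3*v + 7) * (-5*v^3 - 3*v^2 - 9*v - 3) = 5*v^5 + 18*v^4 - 17*v^3 + 9*v^2 - 54*v - 21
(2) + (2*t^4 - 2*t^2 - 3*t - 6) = 2*t^4 - 2*t^2 - 3*t - 4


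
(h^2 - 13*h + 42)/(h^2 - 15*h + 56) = (h - 6)/(h - 8)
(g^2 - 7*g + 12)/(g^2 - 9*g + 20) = (g - 3)/(g - 5)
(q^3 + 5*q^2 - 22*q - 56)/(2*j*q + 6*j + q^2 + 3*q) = (q^3 + 5*q^2 - 22*q - 56)/(2*j*q + 6*j + q^2 + 3*q)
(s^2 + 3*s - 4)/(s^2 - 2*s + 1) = (s + 4)/(s - 1)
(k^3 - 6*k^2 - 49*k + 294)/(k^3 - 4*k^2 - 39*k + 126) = (k^2 + k - 42)/(k^2 + 3*k - 18)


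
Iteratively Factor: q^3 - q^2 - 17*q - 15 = (q + 1)*(q^2 - 2*q - 15) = (q - 5)*(q + 1)*(q + 3)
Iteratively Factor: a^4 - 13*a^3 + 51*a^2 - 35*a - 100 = (a - 5)*(a^3 - 8*a^2 + 11*a + 20) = (a - 5)^2*(a^2 - 3*a - 4) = (a - 5)^2*(a + 1)*(a - 4)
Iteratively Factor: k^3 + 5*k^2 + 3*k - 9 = (k + 3)*(k^2 + 2*k - 3) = (k + 3)^2*(k - 1)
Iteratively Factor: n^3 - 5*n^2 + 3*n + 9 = (n - 3)*(n^2 - 2*n - 3) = (n - 3)*(n + 1)*(n - 3)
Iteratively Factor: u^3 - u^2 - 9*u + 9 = (u - 3)*(u^2 + 2*u - 3) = (u - 3)*(u + 3)*(u - 1)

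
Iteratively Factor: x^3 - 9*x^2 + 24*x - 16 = (x - 1)*(x^2 - 8*x + 16) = (x - 4)*(x - 1)*(x - 4)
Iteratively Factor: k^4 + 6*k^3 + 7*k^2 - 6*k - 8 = (k + 4)*(k^3 + 2*k^2 - k - 2) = (k - 1)*(k + 4)*(k^2 + 3*k + 2) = (k - 1)*(k + 1)*(k + 4)*(k + 2)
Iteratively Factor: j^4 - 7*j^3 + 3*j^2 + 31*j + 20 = (j - 4)*(j^3 - 3*j^2 - 9*j - 5) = (j - 4)*(j + 1)*(j^2 - 4*j - 5) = (j - 5)*(j - 4)*(j + 1)*(j + 1)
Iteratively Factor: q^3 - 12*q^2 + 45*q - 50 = (q - 5)*(q^2 - 7*q + 10) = (q - 5)^2*(q - 2)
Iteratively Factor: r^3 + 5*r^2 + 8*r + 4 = (r + 2)*(r^2 + 3*r + 2) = (r + 1)*(r + 2)*(r + 2)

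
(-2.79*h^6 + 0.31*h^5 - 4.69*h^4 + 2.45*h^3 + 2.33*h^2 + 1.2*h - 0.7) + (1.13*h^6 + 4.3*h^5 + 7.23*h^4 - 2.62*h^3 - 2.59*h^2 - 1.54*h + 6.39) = -1.66*h^6 + 4.61*h^5 + 2.54*h^4 - 0.17*h^3 - 0.26*h^2 - 0.34*h + 5.69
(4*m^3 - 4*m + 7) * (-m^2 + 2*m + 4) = -4*m^5 + 8*m^4 + 20*m^3 - 15*m^2 - 2*m + 28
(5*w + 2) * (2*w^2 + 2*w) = 10*w^3 + 14*w^2 + 4*w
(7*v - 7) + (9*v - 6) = 16*v - 13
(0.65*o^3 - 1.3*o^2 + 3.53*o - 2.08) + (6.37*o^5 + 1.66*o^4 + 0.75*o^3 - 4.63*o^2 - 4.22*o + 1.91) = 6.37*o^5 + 1.66*o^4 + 1.4*o^3 - 5.93*o^2 - 0.69*o - 0.17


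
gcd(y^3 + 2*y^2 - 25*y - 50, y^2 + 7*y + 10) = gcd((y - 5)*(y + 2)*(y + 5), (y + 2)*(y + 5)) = y^2 + 7*y + 10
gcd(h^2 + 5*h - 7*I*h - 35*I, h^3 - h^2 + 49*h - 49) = h - 7*I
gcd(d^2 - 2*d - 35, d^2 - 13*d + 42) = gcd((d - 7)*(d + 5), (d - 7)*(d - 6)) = d - 7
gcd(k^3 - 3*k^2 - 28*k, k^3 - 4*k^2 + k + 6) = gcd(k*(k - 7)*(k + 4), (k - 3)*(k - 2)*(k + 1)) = 1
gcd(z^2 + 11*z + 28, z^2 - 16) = z + 4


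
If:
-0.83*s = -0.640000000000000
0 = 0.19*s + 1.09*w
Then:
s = 0.77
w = -0.13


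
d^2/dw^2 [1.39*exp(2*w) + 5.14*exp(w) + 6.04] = (5.56*exp(w) + 5.14)*exp(w)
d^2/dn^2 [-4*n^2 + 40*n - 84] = -8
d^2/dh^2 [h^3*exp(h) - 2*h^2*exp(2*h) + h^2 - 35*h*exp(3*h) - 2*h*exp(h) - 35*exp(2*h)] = h^3*exp(h) - 8*h^2*exp(2*h) + 6*h^2*exp(h) - 315*h*exp(3*h) - 16*h*exp(2*h) + 4*h*exp(h) - 210*exp(3*h) - 144*exp(2*h) - 4*exp(h) + 2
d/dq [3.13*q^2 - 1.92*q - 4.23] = 6.26*q - 1.92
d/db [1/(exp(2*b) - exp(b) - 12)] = (1 - 2*exp(b))*exp(b)/(-exp(2*b) + exp(b) + 12)^2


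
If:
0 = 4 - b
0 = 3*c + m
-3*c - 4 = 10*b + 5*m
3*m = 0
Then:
No Solution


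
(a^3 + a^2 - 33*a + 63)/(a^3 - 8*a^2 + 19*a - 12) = (a^2 + 4*a - 21)/(a^2 - 5*a + 4)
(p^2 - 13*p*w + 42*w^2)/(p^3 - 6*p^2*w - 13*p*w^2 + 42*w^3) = (p - 6*w)/(p^2 + p*w - 6*w^2)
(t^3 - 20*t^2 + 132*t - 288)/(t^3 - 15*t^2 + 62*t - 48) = (t - 6)/(t - 1)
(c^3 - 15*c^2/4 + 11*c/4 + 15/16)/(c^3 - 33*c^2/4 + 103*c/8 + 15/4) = (c - 3/2)/(c - 6)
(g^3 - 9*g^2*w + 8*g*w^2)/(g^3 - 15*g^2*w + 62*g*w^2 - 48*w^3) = g/(g - 6*w)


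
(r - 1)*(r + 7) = r^2 + 6*r - 7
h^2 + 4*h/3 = h*(h + 4/3)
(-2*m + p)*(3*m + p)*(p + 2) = -6*m^2*p - 12*m^2 + m*p^2 + 2*m*p + p^3 + 2*p^2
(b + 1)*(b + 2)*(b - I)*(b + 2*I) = b^4 + 3*b^3 + I*b^3 + 4*b^2 + 3*I*b^2 + 6*b + 2*I*b + 4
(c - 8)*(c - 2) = c^2 - 10*c + 16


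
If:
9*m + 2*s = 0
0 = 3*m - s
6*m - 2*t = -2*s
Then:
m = 0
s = 0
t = 0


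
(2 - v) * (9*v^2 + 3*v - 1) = -9*v^3 + 15*v^2 + 7*v - 2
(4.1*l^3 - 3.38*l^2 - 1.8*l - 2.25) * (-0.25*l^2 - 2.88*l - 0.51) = -1.025*l^5 - 10.963*l^4 + 8.0934*l^3 + 7.4703*l^2 + 7.398*l + 1.1475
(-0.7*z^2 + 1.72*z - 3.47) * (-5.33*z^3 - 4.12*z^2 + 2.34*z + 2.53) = 3.731*z^5 - 6.2836*z^4 + 9.7707*z^3 + 16.5502*z^2 - 3.7682*z - 8.7791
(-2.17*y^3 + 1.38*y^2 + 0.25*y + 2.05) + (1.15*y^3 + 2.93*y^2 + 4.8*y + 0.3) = -1.02*y^3 + 4.31*y^2 + 5.05*y + 2.35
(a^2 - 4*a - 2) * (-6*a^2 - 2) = -6*a^4 + 24*a^3 + 10*a^2 + 8*a + 4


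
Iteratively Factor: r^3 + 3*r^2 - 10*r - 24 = (r + 2)*(r^2 + r - 12) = (r + 2)*(r + 4)*(r - 3)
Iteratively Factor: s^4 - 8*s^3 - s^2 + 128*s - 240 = (s + 4)*(s^3 - 12*s^2 + 47*s - 60) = (s - 5)*(s + 4)*(s^2 - 7*s + 12) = (s - 5)*(s - 3)*(s + 4)*(s - 4)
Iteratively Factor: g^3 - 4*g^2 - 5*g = (g + 1)*(g^2 - 5*g) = g*(g + 1)*(g - 5)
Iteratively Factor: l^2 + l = (l + 1)*(l)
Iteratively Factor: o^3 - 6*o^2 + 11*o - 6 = (o - 2)*(o^2 - 4*o + 3) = (o - 3)*(o - 2)*(o - 1)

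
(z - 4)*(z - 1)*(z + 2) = z^3 - 3*z^2 - 6*z + 8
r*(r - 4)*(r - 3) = r^3 - 7*r^2 + 12*r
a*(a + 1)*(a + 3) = a^3 + 4*a^2 + 3*a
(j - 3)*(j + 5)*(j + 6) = j^3 + 8*j^2 - 3*j - 90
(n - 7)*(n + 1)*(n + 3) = n^3 - 3*n^2 - 25*n - 21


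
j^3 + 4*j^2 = j^2*(j + 4)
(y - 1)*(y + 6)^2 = y^3 + 11*y^2 + 24*y - 36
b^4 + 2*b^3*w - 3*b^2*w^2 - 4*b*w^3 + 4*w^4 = (b - w)^2*(b + 2*w)^2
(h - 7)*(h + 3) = h^2 - 4*h - 21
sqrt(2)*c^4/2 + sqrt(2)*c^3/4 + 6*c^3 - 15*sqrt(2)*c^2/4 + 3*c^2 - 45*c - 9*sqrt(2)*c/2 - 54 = (c - 3)*(c + 3/2)*(c + 6*sqrt(2))*(sqrt(2)*c/2 + sqrt(2))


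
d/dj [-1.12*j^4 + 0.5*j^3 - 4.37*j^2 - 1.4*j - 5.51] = -4.48*j^3 + 1.5*j^2 - 8.74*j - 1.4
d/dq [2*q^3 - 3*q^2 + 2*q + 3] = 6*q^2 - 6*q + 2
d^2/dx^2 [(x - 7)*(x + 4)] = 2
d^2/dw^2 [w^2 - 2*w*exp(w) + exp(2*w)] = -2*w*exp(w) + 4*exp(2*w) - 4*exp(w) + 2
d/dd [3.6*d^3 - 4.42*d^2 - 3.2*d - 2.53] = 10.8*d^2 - 8.84*d - 3.2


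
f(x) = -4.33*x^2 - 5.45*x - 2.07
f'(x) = -8.66*x - 5.45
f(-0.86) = -0.59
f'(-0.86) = 2.00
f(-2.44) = -14.55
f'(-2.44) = 15.68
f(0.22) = -3.48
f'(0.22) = -7.36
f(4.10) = -97.20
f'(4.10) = -40.96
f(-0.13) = -1.43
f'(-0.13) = -4.32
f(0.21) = -3.41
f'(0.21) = -7.27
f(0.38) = -4.77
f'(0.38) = -8.74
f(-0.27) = -0.91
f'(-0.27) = -3.11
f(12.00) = -690.99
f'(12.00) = -109.37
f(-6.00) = -125.25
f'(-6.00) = 46.51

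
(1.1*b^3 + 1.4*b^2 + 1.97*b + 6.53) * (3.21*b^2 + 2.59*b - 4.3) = 3.531*b^5 + 7.343*b^4 + 5.2197*b^3 + 20.0436*b^2 + 8.4417*b - 28.079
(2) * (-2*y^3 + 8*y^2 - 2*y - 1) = -4*y^3 + 16*y^2 - 4*y - 2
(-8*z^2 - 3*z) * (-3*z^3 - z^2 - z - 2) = 24*z^5 + 17*z^4 + 11*z^3 + 19*z^2 + 6*z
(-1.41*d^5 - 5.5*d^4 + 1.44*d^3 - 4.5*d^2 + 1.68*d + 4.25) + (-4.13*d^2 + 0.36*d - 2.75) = -1.41*d^5 - 5.5*d^4 + 1.44*d^3 - 8.63*d^2 + 2.04*d + 1.5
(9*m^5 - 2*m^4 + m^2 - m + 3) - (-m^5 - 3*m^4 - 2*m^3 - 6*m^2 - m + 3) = 10*m^5 + m^4 + 2*m^3 + 7*m^2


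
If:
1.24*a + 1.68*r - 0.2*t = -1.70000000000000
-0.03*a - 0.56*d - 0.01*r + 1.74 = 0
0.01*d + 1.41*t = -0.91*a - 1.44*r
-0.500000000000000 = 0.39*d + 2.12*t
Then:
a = -19.14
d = 3.90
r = 13.00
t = -0.95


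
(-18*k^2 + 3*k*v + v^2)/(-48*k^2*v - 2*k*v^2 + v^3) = (-3*k + v)/(v*(-8*k + v))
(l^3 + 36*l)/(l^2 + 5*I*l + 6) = l*(l - 6*I)/(l - I)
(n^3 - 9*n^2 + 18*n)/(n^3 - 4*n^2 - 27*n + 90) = n/(n + 5)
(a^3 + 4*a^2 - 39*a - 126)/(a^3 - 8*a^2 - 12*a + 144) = (a^2 + 10*a + 21)/(a^2 - 2*a - 24)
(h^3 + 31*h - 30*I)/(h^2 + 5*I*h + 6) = h - 5*I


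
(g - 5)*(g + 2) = g^2 - 3*g - 10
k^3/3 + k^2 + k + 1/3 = (k/3 + 1/3)*(k + 1)^2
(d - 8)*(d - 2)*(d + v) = d^3 + d^2*v - 10*d^2 - 10*d*v + 16*d + 16*v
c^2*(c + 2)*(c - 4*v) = c^4 - 4*c^3*v + 2*c^3 - 8*c^2*v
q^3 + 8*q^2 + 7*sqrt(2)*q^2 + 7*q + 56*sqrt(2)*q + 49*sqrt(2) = (q + 1)*(q + 7)*(q + 7*sqrt(2))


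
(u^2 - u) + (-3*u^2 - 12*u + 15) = -2*u^2 - 13*u + 15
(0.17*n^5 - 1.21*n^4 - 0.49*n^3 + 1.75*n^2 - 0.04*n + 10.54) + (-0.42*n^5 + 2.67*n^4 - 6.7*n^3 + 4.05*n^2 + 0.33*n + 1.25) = -0.25*n^5 + 1.46*n^4 - 7.19*n^3 + 5.8*n^2 + 0.29*n + 11.79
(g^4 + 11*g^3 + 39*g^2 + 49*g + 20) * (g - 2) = g^5 + 9*g^4 + 17*g^3 - 29*g^2 - 78*g - 40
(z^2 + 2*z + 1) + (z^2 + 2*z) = 2*z^2 + 4*z + 1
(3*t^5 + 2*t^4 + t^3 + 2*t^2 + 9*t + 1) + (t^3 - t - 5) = 3*t^5 + 2*t^4 + 2*t^3 + 2*t^2 + 8*t - 4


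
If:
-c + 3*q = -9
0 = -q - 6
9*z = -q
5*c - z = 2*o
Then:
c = -9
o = -137/6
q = -6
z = 2/3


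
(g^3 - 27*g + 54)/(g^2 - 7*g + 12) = (g^2 + 3*g - 18)/(g - 4)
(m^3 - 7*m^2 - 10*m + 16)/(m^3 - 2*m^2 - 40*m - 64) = (m - 1)/(m + 4)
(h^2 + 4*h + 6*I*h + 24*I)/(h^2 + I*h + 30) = (h + 4)/(h - 5*I)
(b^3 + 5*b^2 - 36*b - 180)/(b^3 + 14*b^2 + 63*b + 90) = (b - 6)/(b + 3)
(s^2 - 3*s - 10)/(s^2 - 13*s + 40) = (s + 2)/(s - 8)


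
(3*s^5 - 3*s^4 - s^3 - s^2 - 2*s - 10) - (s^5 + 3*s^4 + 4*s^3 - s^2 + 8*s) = 2*s^5 - 6*s^4 - 5*s^3 - 10*s - 10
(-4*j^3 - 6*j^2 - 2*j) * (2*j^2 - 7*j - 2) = -8*j^5 + 16*j^4 + 46*j^3 + 26*j^2 + 4*j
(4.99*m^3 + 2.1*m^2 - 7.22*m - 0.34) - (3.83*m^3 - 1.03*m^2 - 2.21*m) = 1.16*m^3 + 3.13*m^2 - 5.01*m - 0.34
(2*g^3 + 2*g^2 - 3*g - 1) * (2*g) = 4*g^4 + 4*g^3 - 6*g^2 - 2*g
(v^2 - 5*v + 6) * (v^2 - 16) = v^4 - 5*v^3 - 10*v^2 + 80*v - 96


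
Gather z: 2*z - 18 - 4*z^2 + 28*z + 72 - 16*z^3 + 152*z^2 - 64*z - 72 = -16*z^3 + 148*z^2 - 34*z - 18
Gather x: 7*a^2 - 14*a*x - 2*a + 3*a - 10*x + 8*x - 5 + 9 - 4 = 7*a^2 + a + x*(-14*a - 2)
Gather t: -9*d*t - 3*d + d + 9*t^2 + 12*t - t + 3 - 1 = -2*d + 9*t^2 + t*(11 - 9*d) + 2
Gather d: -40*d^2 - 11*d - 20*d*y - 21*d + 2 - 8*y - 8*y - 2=-40*d^2 + d*(-20*y - 32) - 16*y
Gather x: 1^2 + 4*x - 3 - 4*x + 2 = 0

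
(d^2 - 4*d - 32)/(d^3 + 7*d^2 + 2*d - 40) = (d - 8)/(d^2 + 3*d - 10)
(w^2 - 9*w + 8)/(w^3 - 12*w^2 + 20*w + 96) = (w - 1)/(w^2 - 4*w - 12)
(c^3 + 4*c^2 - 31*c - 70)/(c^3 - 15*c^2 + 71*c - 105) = (c^2 + 9*c + 14)/(c^2 - 10*c + 21)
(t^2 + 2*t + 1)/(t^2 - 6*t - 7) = (t + 1)/(t - 7)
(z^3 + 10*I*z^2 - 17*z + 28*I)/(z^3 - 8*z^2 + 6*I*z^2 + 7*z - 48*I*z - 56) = (z + 4*I)/(z - 8)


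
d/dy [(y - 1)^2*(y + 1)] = (y - 1)*(3*y + 1)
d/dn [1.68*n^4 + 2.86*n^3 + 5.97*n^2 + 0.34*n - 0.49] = 6.72*n^3 + 8.58*n^2 + 11.94*n + 0.34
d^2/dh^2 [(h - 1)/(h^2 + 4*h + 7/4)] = 32*(16*(h - 1)*(h + 2)^2 - 3*(h + 1)*(4*h^2 + 16*h + 7))/(4*h^2 + 16*h + 7)^3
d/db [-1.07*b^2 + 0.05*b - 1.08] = 0.05 - 2.14*b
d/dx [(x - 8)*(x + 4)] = 2*x - 4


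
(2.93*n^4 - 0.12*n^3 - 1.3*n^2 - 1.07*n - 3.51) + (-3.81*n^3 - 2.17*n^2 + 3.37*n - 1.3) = 2.93*n^4 - 3.93*n^3 - 3.47*n^2 + 2.3*n - 4.81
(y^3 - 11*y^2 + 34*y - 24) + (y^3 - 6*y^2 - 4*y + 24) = 2*y^3 - 17*y^2 + 30*y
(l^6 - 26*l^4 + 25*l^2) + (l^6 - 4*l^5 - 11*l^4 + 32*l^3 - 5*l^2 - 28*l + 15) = 2*l^6 - 4*l^5 - 37*l^4 + 32*l^3 + 20*l^2 - 28*l + 15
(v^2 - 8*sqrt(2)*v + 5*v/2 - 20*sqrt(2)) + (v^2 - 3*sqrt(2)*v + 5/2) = 2*v^2 - 11*sqrt(2)*v + 5*v/2 - 20*sqrt(2) + 5/2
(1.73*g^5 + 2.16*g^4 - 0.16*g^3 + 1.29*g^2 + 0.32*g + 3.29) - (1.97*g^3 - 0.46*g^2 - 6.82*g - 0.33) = 1.73*g^5 + 2.16*g^4 - 2.13*g^3 + 1.75*g^2 + 7.14*g + 3.62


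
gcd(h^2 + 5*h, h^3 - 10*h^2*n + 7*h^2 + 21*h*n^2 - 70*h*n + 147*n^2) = 1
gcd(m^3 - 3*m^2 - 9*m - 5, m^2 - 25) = m - 5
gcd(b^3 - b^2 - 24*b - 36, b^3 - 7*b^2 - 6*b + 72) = b^2 - 3*b - 18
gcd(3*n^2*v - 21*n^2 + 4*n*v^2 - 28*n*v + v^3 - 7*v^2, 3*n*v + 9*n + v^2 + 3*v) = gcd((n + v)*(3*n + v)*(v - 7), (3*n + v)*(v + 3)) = 3*n + v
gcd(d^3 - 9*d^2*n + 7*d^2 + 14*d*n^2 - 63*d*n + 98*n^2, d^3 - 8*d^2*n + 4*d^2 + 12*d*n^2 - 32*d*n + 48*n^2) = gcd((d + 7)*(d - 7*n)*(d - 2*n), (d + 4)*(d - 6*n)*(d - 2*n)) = d - 2*n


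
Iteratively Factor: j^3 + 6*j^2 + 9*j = (j + 3)*(j^2 + 3*j) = j*(j + 3)*(j + 3)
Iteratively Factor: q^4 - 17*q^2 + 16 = (q + 1)*(q^3 - q^2 - 16*q + 16) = (q - 1)*(q + 1)*(q^2 - 16) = (q - 1)*(q + 1)*(q + 4)*(q - 4)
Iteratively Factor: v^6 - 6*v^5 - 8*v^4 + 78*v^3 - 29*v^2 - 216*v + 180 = (v - 3)*(v^5 - 3*v^4 - 17*v^3 + 27*v^2 + 52*v - 60) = (v - 3)*(v + 3)*(v^4 - 6*v^3 + v^2 + 24*v - 20) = (v - 5)*(v - 3)*(v + 3)*(v^3 - v^2 - 4*v + 4) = (v - 5)*(v - 3)*(v - 1)*(v + 3)*(v^2 - 4) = (v - 5)*(v - 3)*(v - 2)*(v - 1)*(v + 3)*(v + 2)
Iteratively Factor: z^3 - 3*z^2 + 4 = (z - 2)*(z^2 - z - 2) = (z - 2)*(z + 1)*(z - 2)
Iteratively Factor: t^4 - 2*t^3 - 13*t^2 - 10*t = (t + 1)*(t^3 - 3*t^2 - 10*t) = (t + 1)*(t + 2)*(t^2 - 5*t) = t*(t + 1)*(t + 2)*(t - 5)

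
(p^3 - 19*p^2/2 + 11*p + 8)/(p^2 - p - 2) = (p^2 - 15*p/2 - 4)/(p + 1)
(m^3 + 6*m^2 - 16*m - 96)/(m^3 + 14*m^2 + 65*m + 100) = (m^2 + 2*m - 24)/(m^2 + 10*m + 25)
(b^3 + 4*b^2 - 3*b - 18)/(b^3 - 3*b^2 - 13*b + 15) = (b^2 + b - 6)/(b^2 - 6*b + 5)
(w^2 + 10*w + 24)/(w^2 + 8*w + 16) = (w + 6)/(w + 4)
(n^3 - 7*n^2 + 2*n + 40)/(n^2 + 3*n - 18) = (n^3 - 7*n^2 + 2*n + 40)/(n^2 + 3*n - 18)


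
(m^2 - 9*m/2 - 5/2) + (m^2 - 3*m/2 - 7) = 2*m^2 - 6*m - 19/2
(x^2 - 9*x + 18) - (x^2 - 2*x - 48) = 66 - 7*x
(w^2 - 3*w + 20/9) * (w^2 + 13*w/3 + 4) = w^4 + 4*w^3/3 - 61*w^2/9 - 64*w/27 + 80/9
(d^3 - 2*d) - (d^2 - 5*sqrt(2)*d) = d^3 - d^2 - 2*d + 5*sqrt(2)*d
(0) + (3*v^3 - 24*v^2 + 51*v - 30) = 3*v^3 - 24*v^2 + 51*v - 30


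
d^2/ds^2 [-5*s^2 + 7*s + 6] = -10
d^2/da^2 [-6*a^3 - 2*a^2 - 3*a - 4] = -36*a - 4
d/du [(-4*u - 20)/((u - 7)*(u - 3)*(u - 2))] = 4*(2*u^3 + 3*u^2 - 120*u + 247)/(u^6 - 24*u^5 + 226*u^4 - 1068*u^3 + 2689*u^2 - 3444*u + 1764)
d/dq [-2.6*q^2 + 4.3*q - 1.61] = 4.3 - 5.2*q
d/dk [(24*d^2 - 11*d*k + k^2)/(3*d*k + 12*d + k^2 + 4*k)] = ((-11*d + 2*k)*(3*d*k + 12*d + k^2 + 4*k) - (3*d + 2*k + 4)*(24*d^2 - 11*d*k + k^2))/(3*d*k + 12*d + k^2 + 4*k)^2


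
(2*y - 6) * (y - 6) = 2*y^2 - 18*y + 36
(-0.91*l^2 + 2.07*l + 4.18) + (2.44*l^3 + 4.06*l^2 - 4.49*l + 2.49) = 2.44*l^3 + 3.15*l^2 - 2.42*l + 6.67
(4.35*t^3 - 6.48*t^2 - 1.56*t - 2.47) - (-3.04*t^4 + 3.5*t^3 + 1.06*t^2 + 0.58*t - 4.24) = 3.04*t^4 + 0.85*t^3 - 7.54*t^2 - 2.14*t + 1.77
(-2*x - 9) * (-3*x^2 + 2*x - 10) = 6*x^3 + 23*x^2 + 2*x + 90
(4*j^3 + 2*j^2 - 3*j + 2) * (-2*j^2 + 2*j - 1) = -8*j^5 + 4*j^4 + 6*j^3 - 12*j^2 + 7*j - 2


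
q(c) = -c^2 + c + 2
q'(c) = 1 - 2*c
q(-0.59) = 1.06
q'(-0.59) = 2.18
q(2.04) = -0.12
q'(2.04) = -3.08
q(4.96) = -17.64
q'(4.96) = -8.92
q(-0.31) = 1.59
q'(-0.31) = 1.62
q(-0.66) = 0.90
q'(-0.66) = 2.32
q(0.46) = 2.25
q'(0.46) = 0.08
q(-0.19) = 1.77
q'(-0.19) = 1.38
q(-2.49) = -6.69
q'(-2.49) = 5.98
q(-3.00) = -10.00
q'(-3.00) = 7.00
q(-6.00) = -40.00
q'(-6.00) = 13.00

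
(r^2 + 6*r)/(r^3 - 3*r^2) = (r + 6)/(r*(r - 3))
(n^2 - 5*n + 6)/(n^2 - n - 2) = (n - 3)/(n + 1)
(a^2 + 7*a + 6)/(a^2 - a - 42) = (a + 1)/(a - 7)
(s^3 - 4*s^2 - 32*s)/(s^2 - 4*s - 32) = s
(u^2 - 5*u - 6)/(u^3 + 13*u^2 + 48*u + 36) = (u - 6)/(u^2 + 12*u + 36)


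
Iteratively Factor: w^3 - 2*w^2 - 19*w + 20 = (w - 1)*(w^2 - w - 20) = (w - 1)*(w + 4)*(w - 5)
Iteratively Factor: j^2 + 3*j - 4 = (j - 1)*(j + 4)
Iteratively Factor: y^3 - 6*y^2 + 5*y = (y)*(y^2 - 6*y + 5) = y*(y - 1)*(y - 5)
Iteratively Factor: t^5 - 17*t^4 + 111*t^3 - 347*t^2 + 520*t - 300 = (t - 2)*(t^4 - 15*t^3 + 81*t^2 - 185*t + 150) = (t - 2)^2*(t^3 - 13*t^2 + 55*t - 75) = (t - 3)*(t - 2)^2*(t^2 - 10*t + 25) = (t - 5)*(t - 3)*(t - 2)^2*(t - 5)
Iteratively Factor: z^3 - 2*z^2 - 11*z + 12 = (z - 1)*(z^2 - z - 12) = (z - 1)*(z + 3)*(z - 4)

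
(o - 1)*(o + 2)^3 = o^4 + 5*o^3 + 6*o^2 - 4*o - 8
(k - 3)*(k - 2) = k^2 - 5*k + 6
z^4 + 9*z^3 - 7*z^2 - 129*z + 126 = (z - 3)*(z - 1)*(z + 6)*(z + 7)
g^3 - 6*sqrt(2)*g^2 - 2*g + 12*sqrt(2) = (g - 6*sqrt(2))*(g - sqrt(2))*(g + sqrt(2))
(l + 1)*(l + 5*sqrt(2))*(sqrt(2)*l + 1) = sqrt(2)*l^3 + sqrt(2)*l^2 + 11*l^2 + 5*sqrt(2)*l + 11*l + 5*sqrt(2)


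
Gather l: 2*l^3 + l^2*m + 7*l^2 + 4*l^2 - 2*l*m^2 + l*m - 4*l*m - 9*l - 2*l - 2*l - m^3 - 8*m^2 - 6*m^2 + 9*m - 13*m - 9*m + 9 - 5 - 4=2*l^3 + l^2*(m + 11) + l*(-2*m^2 - 3*m - 13) - m^3 - 14*m^2 - 13*m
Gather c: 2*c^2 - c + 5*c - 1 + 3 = 2*c^2 + 4*c + 2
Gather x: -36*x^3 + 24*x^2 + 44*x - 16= -36*x^3 + 24*x^2 + 44*x - 16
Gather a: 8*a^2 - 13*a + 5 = 8*a^2 - 13*a + 5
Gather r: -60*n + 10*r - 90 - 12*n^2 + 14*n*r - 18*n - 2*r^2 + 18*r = -12*n^2 - 78*n - 2*r^2 + r*(14*n + 28) - 90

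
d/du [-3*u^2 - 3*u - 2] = -6*u - 3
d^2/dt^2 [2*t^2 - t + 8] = 4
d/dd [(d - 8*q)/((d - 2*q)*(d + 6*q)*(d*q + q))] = ((-d + 8*q)*(d + 1)*(d - 2*q) + (-d + 8*q)*(d + 1)*(d + 6*q) + (d + 1)*(d - 2*q)*(d + 6*q) - (d - 8*q)*(d - 2*q)*(d + 6*q))/(q*(d + 1)^2*(d - 2*q)^2*(d + 6*q)^2)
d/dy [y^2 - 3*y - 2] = 2*y - 3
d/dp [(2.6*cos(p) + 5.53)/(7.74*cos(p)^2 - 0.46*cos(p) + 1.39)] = (20.124*cos(p)^2 + 85.6044*cos(p) - 6.1578)*sin(p)/(59.9076*cos(p)^4 - 7.1208*cos(p)^3 + 21.7288*cos(p)^2 - 1.2788*cos(p) + 1.9321)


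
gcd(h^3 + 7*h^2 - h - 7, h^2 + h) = h + 1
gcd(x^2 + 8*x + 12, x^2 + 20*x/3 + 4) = x + 6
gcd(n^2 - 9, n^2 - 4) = 1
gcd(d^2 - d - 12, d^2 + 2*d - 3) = d + 3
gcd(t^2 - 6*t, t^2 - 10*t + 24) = t - 6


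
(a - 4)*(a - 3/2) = a^2 - 11*a/2 + 6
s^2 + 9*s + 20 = (s + 4)*(s + 5)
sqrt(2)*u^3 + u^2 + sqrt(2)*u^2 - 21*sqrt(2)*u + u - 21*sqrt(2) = (u - 3*sqrt(2))*(u + 7*sqrt(2)/2)*(sqrt(2)*u + sqrt(2))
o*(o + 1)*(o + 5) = o^3 + 6*o^2 + 5*o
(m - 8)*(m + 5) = m^2 - 3*m - 40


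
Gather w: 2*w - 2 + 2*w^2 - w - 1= 2*w^2 + w - 3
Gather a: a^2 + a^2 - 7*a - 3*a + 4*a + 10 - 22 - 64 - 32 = 2*a^2 - 6*a - 108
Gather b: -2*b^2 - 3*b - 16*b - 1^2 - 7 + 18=-2*b^2 - 19*b + 10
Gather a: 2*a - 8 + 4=2*a - 4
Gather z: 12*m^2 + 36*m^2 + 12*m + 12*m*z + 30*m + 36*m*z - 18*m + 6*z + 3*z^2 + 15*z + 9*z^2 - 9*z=48*m^2 + 24*m + 12*z^2 + z*(48*m + 12)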